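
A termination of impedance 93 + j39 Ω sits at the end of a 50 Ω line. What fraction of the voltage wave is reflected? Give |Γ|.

Γ = (Z_L − Z_0)/(Z_L + Z_0) = (43 + j39)/(143 + j39)
|Γ| = 58.1/148

|Γ| ≈ 0.392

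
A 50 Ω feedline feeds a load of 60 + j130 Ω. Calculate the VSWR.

VSWR ≈ 7.53

Γ = (Z_L − Z_0)/(Z_L + Z_0) = (10 + j130)/(110 + j130)
|Γ| = 130/170 = 0.766
VSWR = (1 + |Γ|)/(1 − |Γ|) = 1.77/0.234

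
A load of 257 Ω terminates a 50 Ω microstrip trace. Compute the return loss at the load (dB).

RL ≈ 3.42 dB

Γ = (257 − 50)/(257 + 50) = 0.674
RL = −20·log₁₀|Γ| = −20·log₁₀(0.674)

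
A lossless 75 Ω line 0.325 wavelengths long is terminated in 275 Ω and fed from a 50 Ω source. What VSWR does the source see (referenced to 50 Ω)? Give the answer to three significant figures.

VSWR ≈ 3.12

βl = 2π × 0.325 = 117°
tan(βl) = -1.96
Z_in = Z_0·(Z_L + jZ_0·tanβl)/(Z_0 + jZ_L·tanβl) = 25.3 + j34.7 Ω
Γ_s = (Z_in − Z_s)/(Z_in + Z_s) = (-24.7 + j34.7)/(75.3 + j34.7), |Γ_s| = 0.514
VSWR = (1 + |Γ_s|)/(1 − |Γ_s|)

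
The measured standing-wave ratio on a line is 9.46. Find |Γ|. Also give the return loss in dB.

|Γ| ≈ 0.809; return loss ≈ 1.84 dB

|Γ| = (S − 1)/(S + 1) = (9.46 − 1)/(9.46 + 1) = 8.46/10.5
RL = −20·log₁₀|Γ| = −20·log₁₀(0.809)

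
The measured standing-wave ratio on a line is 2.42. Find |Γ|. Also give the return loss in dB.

|Γ| ≈ 0.415; return loss ≈ 7.63 dB

|Γ| = (S − 1)/(S + 1) = (2.42 − 1)/(2.42 + 1) = 1.42/3.42
RL = −20·log₁₀|Γ| = −20·log₁₀(0.415)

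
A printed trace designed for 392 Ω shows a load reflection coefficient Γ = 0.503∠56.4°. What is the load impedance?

Z_L ≈ 421 + j472 Ω

Z_L = Z_0·(1 + Γ)/(1 − Γ) = 392·(1.28 + j0.419)/(0.722 − j0.419)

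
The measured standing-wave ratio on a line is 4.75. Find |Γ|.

|Γ| ≈ 0.652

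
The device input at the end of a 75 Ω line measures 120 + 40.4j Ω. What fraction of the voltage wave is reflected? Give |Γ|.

|Γ| ≈ 0.304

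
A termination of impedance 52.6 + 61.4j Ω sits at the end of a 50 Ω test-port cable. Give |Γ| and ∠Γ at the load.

Γ = (Z_L − Z_0)/(Z_L + Z_0) = (2.6 + j61.4)/(102.6 + j61.4)
|Γ| = 61.5/120 = 0.514

Γ ≈ 0.514 ∠ 56.7°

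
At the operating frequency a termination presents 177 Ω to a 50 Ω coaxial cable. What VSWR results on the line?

VSWR ≈ 3.54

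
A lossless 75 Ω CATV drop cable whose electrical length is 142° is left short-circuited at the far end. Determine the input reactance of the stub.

tan(βl) = -0.781
For a short-circuited stub, Z_in = jZ_0·tan(βl)

X_in ≈ -58.6 Ω (capacitive)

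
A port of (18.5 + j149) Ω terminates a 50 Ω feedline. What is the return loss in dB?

Γ = (-31.5 + j149)/(68.5 + j149), |Γ| = 0.929
RL = −20·log₁₀|Γ| = −20·log₁₀(0.929)

RL ≈ 0.643 dB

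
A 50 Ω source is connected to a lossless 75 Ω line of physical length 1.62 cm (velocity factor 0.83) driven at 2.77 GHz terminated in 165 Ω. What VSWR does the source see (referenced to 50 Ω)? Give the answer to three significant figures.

λ = v/f = 0.83·c / 2.77 GHz = 0.0899 m
βl = 2π·l/λ = 2π × 0.18 = 64.9°
tan(βl) = 2.13
Z_in = Z_0·(Z_L + jZ_0·tanβl)/(Z_0 + jZ_L·tanβl) = 39.8 − j26.7 Ω
Γ_s = (Z_in − Z_s)/(Z_in + Z_s) = (-10.2 − j26.7)/(89.8 − j26.7), |Γ_s| = 0.305
VSWR = (1 + |Γ_s|)/(1 − |Γ_s|)

VSWR ≈ 1.88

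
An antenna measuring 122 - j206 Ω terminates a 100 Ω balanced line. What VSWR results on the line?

Γ = (Z_L − Z_0)/(Z_L + Z_0) = (22 − j206)/(222 − j206)
|Γ| = 207/303 = 0.684
VSWR = (1 + |Γ|)/(1 − |Γ|) = 1.68/0.316

VSWR ≈ 5.33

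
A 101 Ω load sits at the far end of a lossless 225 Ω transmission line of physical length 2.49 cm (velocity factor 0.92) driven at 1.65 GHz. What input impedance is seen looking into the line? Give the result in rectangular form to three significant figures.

λ = v/f = 0.92·c / 1.65 GHz = 0.167 m
βl = 2π·l/λ = 2π × 0.149 = 53.6°
tan(βl) = tan(53.6°) = 1.36
Z_in = Z_0·(Z_L + jZ_0·tanβl)/(Z_0 + jZ_L·tanβl)
     = 225·(101 + j305)/(225 + j137)

Z_in ≈ 209 + j178 Ω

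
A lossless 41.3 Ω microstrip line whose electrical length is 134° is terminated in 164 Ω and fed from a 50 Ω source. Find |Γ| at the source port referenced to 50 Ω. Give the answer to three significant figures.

|Γ| ≈ 0.606

tan(βl) = -1.04
Z_in = Z_0·(Z_L + jZ_0·tanβl)/(Z_0 + jZ_L·tanβl) = 19 + j35.3 Ω
Γ_s = (Z_in − Z_s)/(Z_in + Z_s) = (-31 + j35.3)/(69 + j35.3), |Γ_s| = 0.606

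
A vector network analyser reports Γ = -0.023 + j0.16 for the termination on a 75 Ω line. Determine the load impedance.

Z_L ≈ 68.1 + j22.4 Ω

Z_L = Z_0·(1 + Γ)/(1 − Γ) = 75·(0.977 + j0.16)/(1.02 − j0.16)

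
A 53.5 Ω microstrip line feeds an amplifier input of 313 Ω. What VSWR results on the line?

VSWR ≈ 5.85

For a purely resistive load, VSWR = R_L/Z_0 or Z_0/R_L (whichever > 1) = 313/53.5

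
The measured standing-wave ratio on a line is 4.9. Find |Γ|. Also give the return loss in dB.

|Γ| ≈ 0.661; return loss ≈ 3.6 dB

|Γ| = (S − 1)/(S + 1) = (4.9 − 1)/(4.9 + 1) = 3.9/5.9
RL = −20·log₁₀|Γ| = −20·log₁₀(0.661)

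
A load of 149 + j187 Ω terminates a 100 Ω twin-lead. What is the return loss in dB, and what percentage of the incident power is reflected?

RL ≈ 4.14 dB; 38.5% of incident power reflected

Γ = (49 + j187)/(249 + j187), |Γ| = 0.621
RL = −20·log₁₀(0.621) = 4.14 dB
P_refl/P_inc = |Γ|² = 0.385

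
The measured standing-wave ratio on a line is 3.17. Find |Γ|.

|Γ| = (S − 1)/(S + 1) = (3.17 − 1)/(3.17 + 1) = 2.17/4.17

|Γ| ≈ 0.52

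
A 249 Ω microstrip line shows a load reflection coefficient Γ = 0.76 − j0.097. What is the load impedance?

Z_L = Z_0·(1 + Γ)/(1 − Γ) = 249·(1.76 − j0.097)/(0.24 + j0.097)

Z_L ≈ 1530 − j721 Ω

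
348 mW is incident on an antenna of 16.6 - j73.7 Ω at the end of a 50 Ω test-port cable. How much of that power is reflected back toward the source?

|Γ| = |(-33.4 − j73.7)/(66.6 − j73.7)| = 0.815
|Γ|² = 0.664
P_refl = |Γ|²·P_inc = 231 mW, P_del = (1 − |Γ|²)·P_inc = 117 mW

P_reflected ≈ 231 mW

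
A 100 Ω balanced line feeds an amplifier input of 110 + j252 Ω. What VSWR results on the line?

Γ = (Z_L − Z_0)/(Z_L + Z_0) = (10 + j252)/(210 + j252)
|Γ| = 252/328 = 0.769
VSWR = (1 + |Γ|)/(1 − |Γ|) = 1.77/0.231

VSWR ≈ 7.65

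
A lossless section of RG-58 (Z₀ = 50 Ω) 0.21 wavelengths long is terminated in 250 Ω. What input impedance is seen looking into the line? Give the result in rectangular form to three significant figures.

βl = 2π × 0.21 = 75.6°
tan(βl) = tan(75.6°) = 3.89
Z_in = Z_0·(Z_L + jZ_0·tanβl)/(Z_0 + jZ_L·tanβl)
     = 50·(250 + j195)/(50 + j974)

Z_in ≈ 10.6 − j12.3 Ω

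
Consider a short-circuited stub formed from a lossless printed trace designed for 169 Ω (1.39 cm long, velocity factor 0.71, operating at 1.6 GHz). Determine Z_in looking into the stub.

Z_in ≈ +j130 Ω

λ = v/f = 0.71·c / 1.6 GHz = 0.133 m
βl = 2π·l/λ = 2π × 0.104 = 37.6°
tan(βl) = 0.77
For a short-circuited stub, Z_in = jZ_0·tan(βl)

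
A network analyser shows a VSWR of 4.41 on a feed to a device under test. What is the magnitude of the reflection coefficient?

|Γ| ≈ 0.63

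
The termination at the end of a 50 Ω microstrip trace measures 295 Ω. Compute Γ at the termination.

Γ = 0.71

Γ = (Z_L − Z_0)/(Z_L + Z_0) = (295 − 50)/(295 + 50) = 245/345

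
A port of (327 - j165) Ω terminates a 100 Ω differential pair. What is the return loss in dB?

RL ≈ 4.25 dB

Γ = (227 − j165)/(427 − j165), |Γ| = 0.613
RL = −20·log₁₀|Γ| = −20·log₁₀(0.613)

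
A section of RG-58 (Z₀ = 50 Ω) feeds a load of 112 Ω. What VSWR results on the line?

VSWR ≈ 2.24

Γ = (112 − 50)/(112 + 50) = 0.383
VSWR = (1 + 0.383)/(1 − 0.383)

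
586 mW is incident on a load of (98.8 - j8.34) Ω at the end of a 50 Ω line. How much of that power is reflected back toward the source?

P_reflected ≈ 64.7 mW

|Γ| = |(48.8 − j8.34)/(148.8 − j8.34)| = 0.332
|Γ|² = 0.11
P_refl = |Γ|²·P_inc = 64.7 mW, P_del = (1 − |Γ|²)·P_inc = 521 mW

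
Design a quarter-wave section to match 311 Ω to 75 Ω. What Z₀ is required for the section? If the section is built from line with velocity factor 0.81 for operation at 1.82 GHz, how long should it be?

Z_qwt = √(Z_0·R_L) = √(75 × 311) = √23320
λ = 0.81·c/f = 0.134 m, so l = λ/4 = 0.0334 m

Z_qwt ≈ 153 Ω; length ≈ 3.34 cm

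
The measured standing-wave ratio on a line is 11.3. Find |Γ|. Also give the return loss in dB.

|Γ| = (S − 1)/(S + 1) = (11.3 − 1)/(11.3 + 1) = 10.3/12.3
RL = −20·log₁₀|Γ| = −20·log₁₀(0.837)

|Γ| ≈ 0.837; return loss ≈ 1.54 dB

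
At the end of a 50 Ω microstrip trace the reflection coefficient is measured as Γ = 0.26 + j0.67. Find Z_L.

Z_L ≈ 24.3 + j67.2 Ω

Z_L = Z_0·(1 + Γ)/(1 − Γ) = 50·(1.26 + j0.67)/(0.74 − j0.67)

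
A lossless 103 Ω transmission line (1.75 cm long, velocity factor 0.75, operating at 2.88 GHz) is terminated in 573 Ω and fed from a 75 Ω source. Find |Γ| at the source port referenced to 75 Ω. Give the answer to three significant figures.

λ = v/f = 0.75·c / 2.88 GHz = 0.0781 m
βl = 2π·l/λ = 2π × 0.224 = 80.6°
tan(βl) = 6.07
Z_in = Z_0·(Z_L + jZ_0·tanβl)/(Z_0 + jZ_L·tanβl) = 19 − j16.4 Ω
Γ_s = (Z_in − Z_s)/(Z_in + Z_s) = (-56 − j16.4)/(94 − j16.4), |Γ_s| = 0.612

|Γ| ≈ 0.612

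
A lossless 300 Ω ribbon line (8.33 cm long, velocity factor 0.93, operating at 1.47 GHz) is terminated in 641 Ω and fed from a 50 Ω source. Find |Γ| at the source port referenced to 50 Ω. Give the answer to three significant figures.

λ = v/f = 0.93·c / 1.47 GHz = 0.19 m
βl = 2π·l/λ = 2π × 0.439 = 158°
tan(βl) = -0.404
Z_in = Z_0·(Z_L + jZ_0·tanβl)/(Z_0 + jZ_L·tanβl) = 427 + j248 Ω
Γ_s = (Z_in − Z_s)/(Z_in + Z_s) = (377 + j248)/(477 + j248), |Γ_s| = 0.839

|Γ| ≈ 0.839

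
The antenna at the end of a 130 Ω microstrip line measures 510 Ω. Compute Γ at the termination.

Γ = (Z_L − Z_0)/(Z_L + Z_0) = (510 − 130)/(510 + 130) = 380/640

Γ = 0.594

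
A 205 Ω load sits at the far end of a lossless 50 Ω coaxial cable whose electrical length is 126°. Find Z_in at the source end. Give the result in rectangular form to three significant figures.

tan(βl) = tan(126°) = -1.38
Z_in = Z_0·(Z_L + jZ_0·tanβl)/(Z_0 + jZ_L·tanβl)
     = 50·(205 − j68.8)/(50 − j282)

Z_in ≈ 18.1 + j33.1 Ω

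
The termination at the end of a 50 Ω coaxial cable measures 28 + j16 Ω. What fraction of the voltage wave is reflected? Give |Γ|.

|Γ| ≈ 0.342

Γ = (Z_L − Z_0)/(Z_L + Z_0) = (-22 + j16)/(78 + j16)
|Γ| = 27.2/79.6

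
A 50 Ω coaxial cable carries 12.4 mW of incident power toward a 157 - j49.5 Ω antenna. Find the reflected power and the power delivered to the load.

|Γ| = |(107 − j49.5)/(207 − j49.5)| = 0.554
|Γ|² = 0.307
P_refl = |Γ|²·P_inc = 3.8 mW, P_del = (1 − |Γ|²)·P_inc = 8.6 mW

P_reflected ≈ 3.8 mW; P_delivered ≈ 8.6 mW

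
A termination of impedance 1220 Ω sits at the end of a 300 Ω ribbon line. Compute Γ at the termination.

Γ = 0.605

Γ = (Z_L − Z_0)/(Z_L + Z_0) = (1220 − 300)/(1220 + 300) = 920/1520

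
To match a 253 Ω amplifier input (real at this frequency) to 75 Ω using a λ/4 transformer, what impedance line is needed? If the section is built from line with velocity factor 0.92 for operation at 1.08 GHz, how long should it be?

Z_qwt = √(Z_0·R_L) = √(75 × 253) = √18980
λ = 0.92·c/f = 0.256 m, so l = λ/4 = 0.0639 m

Z_qwt ≈ 138 Ω; length ≈ 6.39 cm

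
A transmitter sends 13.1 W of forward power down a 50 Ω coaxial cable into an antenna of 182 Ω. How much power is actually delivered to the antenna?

P_delivered ≈ 8.86 W

Γ = (182 − 50)/(182 + 50) = 0.569
|Γ|² = 0.324
P_refl = |Γ|²·P_inc = 4.24 W, P_del = (1 − |Γ|²)·P_inc = 8.86 W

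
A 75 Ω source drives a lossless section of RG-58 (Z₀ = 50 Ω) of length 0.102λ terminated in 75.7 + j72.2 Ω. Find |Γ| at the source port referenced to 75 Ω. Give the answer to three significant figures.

|Γ| ≈ 0.413

βl = 2π × 0.102 = 36.7°
tan(βl) = 0.746
Z_in = Z_0·(Z_L + jZ_0·tanβl)/(Z_0 + jZ_L·tanβl) = 92 − j73.3 Ω
Γ_s = (Z_in − Z_s)/(Z_in + Z_s) = (17 − j73.3)/(167 − j73.3), |Γ_s| = 0.413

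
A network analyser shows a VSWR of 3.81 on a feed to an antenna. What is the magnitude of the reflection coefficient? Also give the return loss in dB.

|Γ| = (S − 1)/(S + 1) = (3.81 − 1)/(3.81 + 1) = 2.81/4.81
RL = −20·log₁₀|Γ| = −20·log₁₀(0.584)

|Γ| ≈ 0.584; return loss ≈ 4.67 dB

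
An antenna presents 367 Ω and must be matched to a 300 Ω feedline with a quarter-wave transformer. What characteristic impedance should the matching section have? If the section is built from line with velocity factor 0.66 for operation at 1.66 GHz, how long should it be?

Z_qwt = √(Z_0·R_L) = √(300 × 367) = √110100
λ = 0.66·c/f = 0.119 m, so l = λ/4 = 0.0298 m

Z_qwt ≈ 332 Ω; length ≈ 2.98 cm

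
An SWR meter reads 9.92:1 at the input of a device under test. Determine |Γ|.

|Γ| = (S − 1)/(S + 1) = (9.92 − 1)/(9.92 + 1) = 8.92/10.9

|Γ| ≈ 0.817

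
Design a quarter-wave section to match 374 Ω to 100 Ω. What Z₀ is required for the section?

Z_qwt = √(Z_0·R_L) = √(100 × 374) = √37400

Z_qwt ≈ 193 Ω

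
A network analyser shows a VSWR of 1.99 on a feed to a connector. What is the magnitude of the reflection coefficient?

|Γ| ≈ 0.331

|Γ| = (S − 1)/(S + 1) = (1.99 − 1)/(1.99 + 1) = 0.99/2.99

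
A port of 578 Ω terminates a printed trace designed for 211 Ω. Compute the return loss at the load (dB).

Γ = (578 − 211)/(578 + 211) = 0.465
RL = −20·log₁₀|Γ| = −20·log₁₀(0.465)

RL ≈ 6.65 dB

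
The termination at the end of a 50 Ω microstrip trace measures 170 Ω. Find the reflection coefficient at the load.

Γ = (Z_L − Z_0)/(Z_L + Z_0) = (170 − 50)/(170 + 50) = 120/220

Γ = 0.545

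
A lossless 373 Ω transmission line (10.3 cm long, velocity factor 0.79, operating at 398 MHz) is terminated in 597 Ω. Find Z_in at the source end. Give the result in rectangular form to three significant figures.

λ = v/f = 0.79·c / 398 MHz = 0.595 m
βl = 2π·l/λ = 2π × 0.173 = 62.3°
tan(βl) = tan(62.3°) = 1.9
Z_in = Z_0·(Z_L + jZ_0·tanβl)/(Z_0 + jZ_L·tanβl)
     = 373·(597 + j710)/(373 + j1140)

Z_in ≈ 268 − j108 Ω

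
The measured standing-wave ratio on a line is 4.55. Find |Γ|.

|Γ| = (S − 1)/(S + 1) = (4.55 − 1)/(4.55 + 1) = 3.55/5.55

|Γ| ≈ 0.64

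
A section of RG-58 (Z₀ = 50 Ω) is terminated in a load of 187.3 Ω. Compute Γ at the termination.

Γ = 0.579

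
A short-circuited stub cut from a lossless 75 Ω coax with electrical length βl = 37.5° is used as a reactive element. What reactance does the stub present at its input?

X_in ≈ 57.5 Ω (inductive)

tan(βl) = 0.767
For a short-circuited stub, Z_in = jZ_0·tan(βl)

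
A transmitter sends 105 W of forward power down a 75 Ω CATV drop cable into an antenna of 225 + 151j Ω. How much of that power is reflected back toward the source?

P_reflected ≈ 42.2 W

|Γ| = |(150 + j151)/(300 + j151)| = 0.634
|Γ|² = 0.402
P_refl = |Γ|²·P_inc = 42.2 W, P_del = (1 − |Γ|²)·P_inc = 62.8 W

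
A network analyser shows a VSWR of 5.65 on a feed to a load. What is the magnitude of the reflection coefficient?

|Γ| = (S − 1)/(S + 1) = (5.65 − 1)/(5.65 + 1) = 4.65/6.65

|Γ| ≈ 0.699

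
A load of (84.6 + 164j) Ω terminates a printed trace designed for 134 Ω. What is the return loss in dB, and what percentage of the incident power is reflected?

RL ≈ 4.06 dB; 39.3% of incident power reflected

Γ = (-49.4 + j164)/(218.6 + j164), |Γ| = 0.627
RL = −20·log₁₀(0.627) = 4.06 dB
P_refl/P_inc = |Γ|² = 0.393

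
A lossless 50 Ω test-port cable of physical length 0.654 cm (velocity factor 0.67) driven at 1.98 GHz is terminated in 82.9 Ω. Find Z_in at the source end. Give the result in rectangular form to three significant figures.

λ = v/f = 0.67·c / 1.98 GHz = 0.102 m
βl = 2π·l/λ = 2π × 0.0644 = 23.2°
tan(βl) = tan(23.2°) = 0.428
Z_in = Z_0·(Z_L + jZ_0·tanβl)/(Z_0 + jZ_L·tanβl)
     = 50·(82.9 + j21.4)/(50 + j35.5)

Z_in ≈ 65.2 − j24.9 Ω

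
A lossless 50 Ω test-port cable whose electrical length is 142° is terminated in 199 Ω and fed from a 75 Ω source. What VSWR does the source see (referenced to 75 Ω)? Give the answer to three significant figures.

tan(βl) = -0.781
Z_in = Z_0·(Z_L + jZ_0·tanβl)/(Z_0 + jZ_L·tanβl) = 30 + j54.3 Ω
Γ_s = (Z_in − Z_s)/(Z_in + Z_s) = (-45 + j54.3)/(105 + j54.3), |Γ_s| = 0.596
VSWR = (1 + |Γ_s|)/(1 − |Γ_s|)

VSWR ≈ 3.96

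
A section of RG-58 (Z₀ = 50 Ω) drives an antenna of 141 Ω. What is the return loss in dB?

Γ = (141 − 50)/(141 + 50) = 0.476
RL = −20·log₁₀|Γ| = −20·log₁₀(0.476)

RL ≈ 6.44 dB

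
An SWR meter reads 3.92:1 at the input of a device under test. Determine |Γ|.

|Γ| ≈ 0.593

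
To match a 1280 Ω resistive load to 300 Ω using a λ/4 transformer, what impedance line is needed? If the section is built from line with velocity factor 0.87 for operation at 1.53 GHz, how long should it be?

Z_qwt ≈ 620 Ω; length ≈ 4.26 cm

Z_qwt = √(Z_0·R_L) = √(300 × 1280) = √384000
λ = 0.87·c/f = 0.171 m, so l = λ/4 = 0.0426 m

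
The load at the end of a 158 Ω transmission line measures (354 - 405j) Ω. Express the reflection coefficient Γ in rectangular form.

Γ ≈ 0.62 − j0.3

Γ = (Z_L − Z_0)/(Z_L + Z_0) = (196 − j405)/(512 − j405)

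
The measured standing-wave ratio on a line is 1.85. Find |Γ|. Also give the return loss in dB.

|Γ| = (S − 1)/(S + 1) = (1.85 − 1)/(1.85 + 1) = 0.85/2.85
RL = −20·log₁₀|Γ| = −20·log₁₀(0.298)

|Γ| ≈ 0.298; return loss ≈ 10.5 dB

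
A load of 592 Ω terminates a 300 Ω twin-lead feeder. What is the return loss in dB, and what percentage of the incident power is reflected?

RL ≈ 9.7 dB; 10.7% of incident power reflected

Γ = (592 − 300)/(592 + 300) = 0.327
RL = −20·log₁₀(0.327) = 9.7 dB
P_refl/P_inc = |Γ|² = 0.107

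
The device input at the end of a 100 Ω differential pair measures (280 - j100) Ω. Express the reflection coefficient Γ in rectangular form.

Γ ≈ 0.508 − j0.13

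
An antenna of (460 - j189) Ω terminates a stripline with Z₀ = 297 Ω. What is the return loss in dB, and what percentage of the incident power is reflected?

RL ≈ 9.9 dB; 10.2% of incident power reflected

Γ = (163 − j189)/(757 − j189), |Γ| = 0.32
RL = −20·log₁₀(0.32) = 9.9 dB
P_refl/P_inc = |Γ|² = 0.102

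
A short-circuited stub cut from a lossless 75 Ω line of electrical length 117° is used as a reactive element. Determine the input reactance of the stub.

X_in ≈ -147 Ω (capacitive)

tan(βl) = -1.96
For a short-circuited stub, Z_in = jZ_0·tan(βl)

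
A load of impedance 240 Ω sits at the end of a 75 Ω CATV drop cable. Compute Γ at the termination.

Γ = 0.524

Γ = (Z_L − Z_0)/(Z_L + Z_0) = (240 − 75)/(240 + 75) = 165/315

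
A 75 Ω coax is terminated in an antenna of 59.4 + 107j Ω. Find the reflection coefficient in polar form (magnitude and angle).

Γ ≈ 0.629 ∠ 59.8°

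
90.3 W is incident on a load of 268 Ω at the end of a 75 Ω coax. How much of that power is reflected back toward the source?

Γ = (268 − 75)/(268 + 75) = 0.563
|Γ|² = 0.317
P_refl = |Γ|²·P_inc = 28.6 W, P_del = (1 − |Γ|²)·P_inc = 61.7 W

P_reflected ≈ 28.6 W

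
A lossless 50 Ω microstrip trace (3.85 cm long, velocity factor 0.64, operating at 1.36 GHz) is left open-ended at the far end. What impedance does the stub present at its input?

λ = v/f = 0.64·c / 1.36 GHz = 0.141 m
βl = 2π·l/λ = 2π × 0.273 = 98.2°
tan(βl) = -6.96
For an open-ended stub, Z_in = −jZ_0·cot(βl) = −jZ_0/tan(βl)

Z_in ≈ +j7.18 Ω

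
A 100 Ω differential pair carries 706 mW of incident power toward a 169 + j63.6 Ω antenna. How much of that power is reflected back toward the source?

P_reflected ≈ 81.4 mW

|Γ| = |(69 + j63.6)/(269 + j63.6)| = 0.339
|Γ|² = 0.115
P_refl = |Γ|²·P_inc = 81.4 mW, P_del = (1 − |Γ|²)·P_inc = 625 mW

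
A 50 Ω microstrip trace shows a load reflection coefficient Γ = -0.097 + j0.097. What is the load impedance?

Z_L ≈ 40.5 + j8 Ω

Z_L = Z_0·(1 + Γ)/(1 − Γ) = 50·(0.903 + j0.097)/(1.1 − j0.097)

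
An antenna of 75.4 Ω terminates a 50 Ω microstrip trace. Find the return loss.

RL ≈ 13.9 dB

Γ = (75.4 − 50)/(75.4 + 50) = 0.203
RL = −20·log₁₀|Γ| = −20·log₁₀(0.203)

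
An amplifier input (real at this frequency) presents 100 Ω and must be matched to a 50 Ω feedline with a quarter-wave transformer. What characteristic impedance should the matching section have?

Z_qwt ≈ 70.7 Ω

Z_qwt = √(Z_0·R_L) = √(50 × 100) = √5000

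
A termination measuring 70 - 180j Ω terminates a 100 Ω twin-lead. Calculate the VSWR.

Γ = (Z_L − Z_0)/(Z_L + Z_0) = (-30 − j180)/(170 − j180)
|Γ| = 182/248 = 0.737
VSWR = (1 + |Γ|)/(1 − |Γ|) = 1.74/0.263

VSWR ≈ 6.61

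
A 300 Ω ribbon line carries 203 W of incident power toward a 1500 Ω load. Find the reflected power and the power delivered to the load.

P_reflected ≈ 90.2 W; P_delivered ≈ 113 W

Γ = (1500 − 300)/(1500 + 300) = 0.667
|Γ|² = 0.444
P_refl = |Γ|²·P_inc = 90.2 W, P_del = (1 − |Γ|²)·P_inc = 113 W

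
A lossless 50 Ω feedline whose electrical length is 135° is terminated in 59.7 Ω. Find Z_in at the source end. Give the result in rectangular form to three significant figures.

Z_in ≈ 49.2 + j8.77 Ω

tan(βl) = tan(135°) = -1
Z_in = Z_0·(Z_L + jZ_0·tanβl)/(Z_0 + jZ_L·tanβl)
     = 50·(59.7 − j50)/(50 − j59.7)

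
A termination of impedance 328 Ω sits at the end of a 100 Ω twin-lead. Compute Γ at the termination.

Γ = (Z_L − Z_0)/(Z_L + Z_0) = (328 − 100)/(328 + 100) = 228/428

Γ = 0.533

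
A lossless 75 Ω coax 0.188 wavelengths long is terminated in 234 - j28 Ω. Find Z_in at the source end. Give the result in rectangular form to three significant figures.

βl = 2π × 0.188 = 67.7°
tan(βl) = tan(67.7°) = 2.44
Z_in = Z_0·(Z_L + jZ_0·tanβl)/(Z_0 + jZ_L·tanβl)
     = 75·(234 + j155)/(143 + j570)

Z_in ≈ 26.4 − j24.2 Ω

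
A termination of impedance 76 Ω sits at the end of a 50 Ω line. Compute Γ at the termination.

Γ = 0.206

Γ = (Z_L − Z_0)/(Z_L + Z_0) = (76 − 50)/(76 + 50) = 26/126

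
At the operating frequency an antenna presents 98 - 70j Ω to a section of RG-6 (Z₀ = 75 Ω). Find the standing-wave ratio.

Γ = (Z_L − Z_0)/(Z_L + Z_0) = (23 − j70)/(173 − j70)
|Γ| = 73.7/187 = 0.395
VSWR = (1 + |Γ|)/(1 − |Γ|) = 1.39/0.605

VSWR ≈ 2.3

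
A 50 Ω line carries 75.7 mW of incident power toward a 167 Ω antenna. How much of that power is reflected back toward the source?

Γ = (167 − 50)/(167 + 50) = 0.539
|Γ|² = 0.291
P_refl = |Γ|²·P_inc = 22 mW, P_del = (1 − |Γ|²)·P_inc = 53.7 mW

P_reflected ≈ 22 mW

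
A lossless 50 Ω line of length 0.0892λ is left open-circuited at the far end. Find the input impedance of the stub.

Z_in ≈ −j79.7 Ω

βl = 2π × 0.0892 = 32.1°
tan(βl) = 0.628
For an open-circuited stub, Z_in = −jZ_0·cot(βl) = −jZ_0/tan(βl)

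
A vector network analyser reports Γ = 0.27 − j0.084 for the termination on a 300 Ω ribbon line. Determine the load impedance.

Z_L ≈ 511 − j93.3 Ω

Z_L = Z_0·(1 + Γ)/(1 − Γ) = 300·(1.27 − j0.084)/(0.73 + j0.084)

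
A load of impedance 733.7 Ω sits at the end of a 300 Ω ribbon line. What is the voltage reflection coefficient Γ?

Γ = 0.42

Γ = (Z_L − Z_0)/(Z_L + Z_0) = (733.7 − 300)/(733.7 + 300) = 433.7/1034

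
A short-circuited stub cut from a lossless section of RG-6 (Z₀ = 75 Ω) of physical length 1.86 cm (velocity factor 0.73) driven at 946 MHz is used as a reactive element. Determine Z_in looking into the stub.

λ = v/f = 0.73·c / 946 MHz = 0.232 m
βl = 2π·l/λ = 2π × 0.0803 = 28.9°
tan(βl) = 0.553
For a short-circuited stub, Z_in = jZ_0·tan(βl)

Z_in ≈ +j41.4 Ω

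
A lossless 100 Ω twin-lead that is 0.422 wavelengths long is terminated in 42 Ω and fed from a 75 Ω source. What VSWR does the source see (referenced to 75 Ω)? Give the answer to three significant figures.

βl = 2π × 0.422 = 152°
tan(βl) = -0.534
Z_in = Z_0·(Z_L + jZ_0·tanβl)/(Z_0 + jZ_L·tanβl) = 51.4 − j41.8 Ω
Γ_s = (Z_in − Z_s)/(Z_in + Z_s) = (-23.6 − j41.8)/(126 − j41.8), |Γ_s| = 0.361
VSWR = (1 + |Γ_s|)/(1 − |Γ_s|)

VSWR ≈ 2.13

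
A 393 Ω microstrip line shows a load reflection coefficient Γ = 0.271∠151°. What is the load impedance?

Z_L = Z_0·(1 + Γ)/(1 − Γ) = 393·(0.763 + j0.131)/(1.24 − j0.131)

Z_L ≈ 235 + j66.7 Ω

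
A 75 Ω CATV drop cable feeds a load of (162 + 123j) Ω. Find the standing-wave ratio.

VSWR ≈ 3.59

Γ = (Z_L − Z_0)/(Z_L + Z_0) = (87 + j123)/(237 + j123)
|Γ| = 151/267 = 0.564
VSWR = (1 + |Γ|)/(1 − |Γ|) = 1.56/0.436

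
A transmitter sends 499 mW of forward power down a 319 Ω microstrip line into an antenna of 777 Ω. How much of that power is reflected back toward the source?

Γ = (777 − 319)/(777 + 319) = 0.418
|Γ|² = 0.175
P_refl = |Γ|²·P_inc = 87.1 mW, P_del = (1 − |Γ|²)·P_inc = 412 mW

P_reflected ≈ 87.1 mW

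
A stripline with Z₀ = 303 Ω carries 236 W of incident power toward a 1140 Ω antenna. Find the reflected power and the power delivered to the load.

P_reflected ≈ 79.4 W; P_delivered ≈ 157 W

Γ = (1140 − 303)/(1140 + 303) = 0.58
|Γ|² = 0.336
P_refl = |Γ|²·P_inc = 79.4 W, P_del = (1 − |Γ|²)·P_inc = 157 W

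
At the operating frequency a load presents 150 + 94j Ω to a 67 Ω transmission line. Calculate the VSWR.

Γ = (Z_L − Z_0)/(Z_L + Z_0) = (83 + j94)/(217 + j94)
|Γ| = 125/236 = 0.53
VSWR = (1 + |Γ|)/(1 − |Γ|) = 1.53/0.47

VSWR ≈ 3.26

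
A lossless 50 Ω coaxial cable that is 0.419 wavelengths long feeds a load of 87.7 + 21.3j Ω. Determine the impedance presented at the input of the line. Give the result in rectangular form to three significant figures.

βl = 2π × 0.419 = 151°
tan(βl) = tan(151°) = -0.558
Z_in = Z_0·(Z_L + jZ_0·tanβl)/(Z_0 + jZ_L·tanβl)
     = 50·(87.7 − j6.6)/(61.9 − j48.9)

Z_in ≈ 46.2 + j31.2 Ω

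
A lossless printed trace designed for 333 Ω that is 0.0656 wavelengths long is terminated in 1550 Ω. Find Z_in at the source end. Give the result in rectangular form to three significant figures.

βl = 2π × 0.0656 = 23.6°
tan(βl) = tan(23.6°) = 0.437
Z_in = Z_0·(Z_L + jZ_0·tanβl)/(Z_0 + jZ_L·tanβl)
     = 333·(1550 + j146)/(333 + j678)

Z_in ≈ 359 − j585 Ω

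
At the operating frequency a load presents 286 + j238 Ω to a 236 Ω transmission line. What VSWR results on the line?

Γ = (Z_L − Z_0)/(Z_L + Z_0) = (50 + j238)/(522 + j238)
|Γ| = 243/574 = 0.424
VSWR = (1 + |Γ|)/(1 − |Γ|) = 1.42/0.576

VSWR ≈ 2.47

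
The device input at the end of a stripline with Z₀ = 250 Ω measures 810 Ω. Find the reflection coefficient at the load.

Γ = 0.528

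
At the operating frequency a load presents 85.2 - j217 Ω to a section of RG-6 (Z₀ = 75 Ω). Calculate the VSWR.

Γ = (Z_L − Z_0)/(Z_L + Z_0) = (10.2 − j217)/(160.2 − j217)
|Γ| = 217/270 = 0.805
VSWR = (1 + |Γ|)/(1 − |Γ|) = 1.81/0.195

VSWR ≈ 9.28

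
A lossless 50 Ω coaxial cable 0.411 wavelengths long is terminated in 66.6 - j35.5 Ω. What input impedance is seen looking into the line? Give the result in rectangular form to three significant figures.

βl = 2π × 0.411 = 148°
tan(βl) = tan(148°) = -0.626
Z_in = Z_0·(Z_L + jZ_0·tanβl)/(Z_0 + jZ_L·tanβl)
     = 50·(66.6 − j66.8)/(27.8 − j41.7)

Z_in ≈ 92.3 + j18.3 Ω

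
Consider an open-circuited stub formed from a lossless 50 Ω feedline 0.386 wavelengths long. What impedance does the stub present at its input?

Z_in ≈ +j57.4 Ω

βl = 2π × 0.386 = 139°
tan(βl) = -0.871
For an open-circuited stub, Z_in = −jZ_0·cot(βl) = −jZ_0/tan(βl)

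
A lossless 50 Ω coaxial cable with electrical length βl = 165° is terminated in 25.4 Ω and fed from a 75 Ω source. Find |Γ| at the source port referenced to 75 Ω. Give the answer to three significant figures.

tan(βl) = -0.268
Z_in = Z_0·(Z_L + jZ_0·tanβl)/(Z_0 + jZ_L·tanβl) = 26.7 − j9.76 Ω
Γ_s = (Z_in − Z_s)/(Z_in + Z_s) = (-48.3 − j9.76)/(102 − j9.76), |Γ_s| = 0.482

|Γ| ≈ 0.482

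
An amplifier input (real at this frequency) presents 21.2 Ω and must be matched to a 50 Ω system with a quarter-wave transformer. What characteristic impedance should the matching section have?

Z_qwt ≈ 32.6 Ω

Z_qwt = √(Z_0·R_L) = √(50 × 21.2) = √1060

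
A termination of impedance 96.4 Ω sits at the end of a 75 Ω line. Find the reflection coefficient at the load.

Γ = (Z_L − Z_0)/(Z_L + Z_0) = (96.4 − 75)/(96.4 + 75) = 21.4/171.4

Γ = 0.125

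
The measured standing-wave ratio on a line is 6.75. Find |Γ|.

|Γ| ≈ 0.742

|Γ| = (S − 1)/(S + 1) = (6.75 − 1)/(6.75 + 1) = 5.75/7.75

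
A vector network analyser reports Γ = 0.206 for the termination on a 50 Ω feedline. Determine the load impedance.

Z_L = Z_0·(1 + Γ)/(1 − Γ) = 50·(1.21)/(0.794)

Z_L ≈ 75.9 Ω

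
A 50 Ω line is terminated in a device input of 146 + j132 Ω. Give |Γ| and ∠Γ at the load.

Γ ≈ 0.691 ∠ 20°

Γ = (Z_L − Z_0)/(Z_L + Z_0) = (96 + j132)/(196 + j132)
|Γ| = 163/236 = 0.691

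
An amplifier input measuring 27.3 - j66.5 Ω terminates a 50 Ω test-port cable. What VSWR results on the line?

VSWR ≈ 5.43

Γ = (Z_L − Z_0)/(Z_L + Z_0) = (-22.7 − j66.5)/(77.3 − j66.5)
|Γ| = 70.3/102 = 0.689
VSWR = (1 + |Γ|)/(1 − |Γ|) = 1.69/0.311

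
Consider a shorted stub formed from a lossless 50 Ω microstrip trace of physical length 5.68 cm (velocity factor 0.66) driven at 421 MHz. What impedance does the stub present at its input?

λ = v/f = 0.66·c / 421 MHz = 0.47 m
βl = 2π·l/λ = 2π × 0.121 = 43.5°
tan(βl) = 0.948
For a shorted stub, Z_in = jZ_0·tan(βl)

Z_in ≈ +j47.4 Ω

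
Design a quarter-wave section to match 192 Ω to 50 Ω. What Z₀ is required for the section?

Z_qwt ≈ 98 Ω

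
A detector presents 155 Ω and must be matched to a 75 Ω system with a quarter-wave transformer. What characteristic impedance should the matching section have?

Z_qwt ≈ 108 Ω

Z_qwt = √(Z_0·R_L) = √(75 × 155) = √11620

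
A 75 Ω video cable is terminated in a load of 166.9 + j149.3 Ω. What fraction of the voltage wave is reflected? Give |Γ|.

|Γ| ≈ 0.617

Γ = (Z_L − Z_0)/(Z_L + Z_0) = (91.9 + j149.3)/(241.9 + j149.3)
|Γ| = 175/284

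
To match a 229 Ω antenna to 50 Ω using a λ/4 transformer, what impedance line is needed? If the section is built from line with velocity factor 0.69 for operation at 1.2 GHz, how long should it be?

Z_qwt ≈ 107 Ω; length ≈ 4.31 cm

Z_qwt = √(Z_0·R_L) = √(50 × 229) = √11450
λ = 0.69·c/f = 0.172 m, so l = λ/4 = 0.0431 m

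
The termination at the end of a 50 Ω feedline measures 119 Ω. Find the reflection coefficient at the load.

Γ = (Z_L − Z_0)/(Z_L + Z_0) = (119 − 50)/(119 + 50) = 69/169

Γ = 0.408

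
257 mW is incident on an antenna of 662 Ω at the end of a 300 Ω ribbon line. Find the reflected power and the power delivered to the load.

P_reflected ≈ 36.4 mW; P_delivered ≈ 221 mW

Γ = (662 − 300)/(662 + 300) = 0.376
|Γ|² = 0.142
P_refl = |Γ|²·P_inc = 36.4 mW, P_del = (1 − |Γ|²)·P_inc = 221 mW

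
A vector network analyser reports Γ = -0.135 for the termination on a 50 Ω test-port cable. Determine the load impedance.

Z_L = Z_0·(1 + Γ)/(1 − Γ) = 50·(0.865)/(1.14)

Z_L ≈ 38.1 Ω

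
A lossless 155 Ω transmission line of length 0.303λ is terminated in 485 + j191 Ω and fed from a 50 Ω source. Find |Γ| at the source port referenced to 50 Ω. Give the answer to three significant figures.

|Γ| ≈ 0.321

βl = 2π × 0.303 = 109°
tan(βl) = -2.89
Z_in = Z_0·(Z_L + jZ_0·tanβl)/(Z_0 + jZ_L·tanβl) = 44.2 + j31.3 Ω
Γ_s = (Z_in − Z_s)/(Z_in + Z_s) = (-5.78 + j31.3)/(94.2 + j31.3), |Γ_s| = 0.321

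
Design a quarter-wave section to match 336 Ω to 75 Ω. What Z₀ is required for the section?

Z_qwt ≈ 159 Ω

Z_qwt = √(Z_0·R_L) = √(75 × 336) = √25200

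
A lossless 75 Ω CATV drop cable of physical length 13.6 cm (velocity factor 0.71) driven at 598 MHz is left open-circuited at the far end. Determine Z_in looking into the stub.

Z_in ≈ +j81.7 Ω

λ = v/f = 0.71·c / 598 MHz = 0.356 m
βl = 2π·l/λ = 2π × 0.382 = 137°
tan(βl) = -0.918
For an open-circuited stub, Z_in = −jZ_0·cot(βl) = −jZ_0/tan(βl)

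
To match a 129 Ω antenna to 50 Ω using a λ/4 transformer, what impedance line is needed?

Z_qwt = √(Z_0·R_L) = √(50 × 129) = √6450

Z_qwt ≈ 80.3 Ω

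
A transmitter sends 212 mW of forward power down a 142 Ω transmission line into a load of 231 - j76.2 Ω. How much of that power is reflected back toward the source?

P_reflected ≈ 20.1 mW

|Γ| = |(89 − j76.2)/(373 − j76.2)| = 0.308
|Γ|² = 0.0947
P_refl = |Γ|²·P_inc = 20.1 mW, P_del = (1 − |Γ|²)·P_inc = 192 mW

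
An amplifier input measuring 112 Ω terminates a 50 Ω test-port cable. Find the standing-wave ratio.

VSWR ≈ 2.24

For a purely resistive load, VSWR = R_L/Z_0 or Z_0/R_L (whichever > 1) = 112/50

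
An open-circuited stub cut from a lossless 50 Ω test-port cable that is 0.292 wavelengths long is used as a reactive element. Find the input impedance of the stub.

Z_in ≈ +j13.5 Ω

βl = 2π × 0.292 = 105°
tan(βl) = -3.7
For an open-circuited stub, Z_in = −jZ_0·cot(βl) = −jZ_0/tan(βl)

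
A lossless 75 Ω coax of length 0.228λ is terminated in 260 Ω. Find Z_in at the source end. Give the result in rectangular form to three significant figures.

βl = 2π × 0.228 = 82.1°
tan(βl) = tan(82.1°) = 7.19
Z_in = Z_0·(Z_L + jZ_0·tanβl)/(Z_0 + jZ_L·tanβl)
     = 75·(260 + j539)/(75 + j1870)

Z_in ≈ 22 − j9.55 Ω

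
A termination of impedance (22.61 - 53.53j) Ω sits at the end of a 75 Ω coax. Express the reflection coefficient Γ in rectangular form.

Γ ≈ -0.181 − j0.648

Γ = (Z_L − Z_0)/(Z_L + Z_0) = (-52.39 − j53.53)/(97.61 − j53.53)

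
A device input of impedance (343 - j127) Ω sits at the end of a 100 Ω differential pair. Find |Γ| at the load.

Γ = (Z_L − Z_0)/(Z_L + Z_0) = (243 − j127)/(443 − j127)
|Γ| = 274/461

|Γ| ≈ 0.595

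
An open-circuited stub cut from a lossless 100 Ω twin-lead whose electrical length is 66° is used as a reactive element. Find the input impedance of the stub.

Z_in ≈ −j44.5 Ω

tan(βl) = 2.25
For an open-circuited stub, Z_in = −jZ_0·cot(βl) = −jZ_0/tan(βl)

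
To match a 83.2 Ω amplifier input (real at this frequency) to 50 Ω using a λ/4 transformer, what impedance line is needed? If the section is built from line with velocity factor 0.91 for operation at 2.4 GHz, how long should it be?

Z_qwt ≈ 64.5 Ω; length ≈ 2.84 cm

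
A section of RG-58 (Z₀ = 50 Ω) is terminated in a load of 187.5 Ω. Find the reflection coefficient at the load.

Γ = (Z_L − Z_0)/(Z_L + Z_0) = (187.5 − 50)/(187.5 + 50) = 137.5/237.5

Γ = 0.579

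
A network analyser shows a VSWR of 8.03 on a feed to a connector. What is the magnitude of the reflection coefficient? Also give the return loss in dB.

|Γ| ≈ 0.779; return loss ≈ 2.17 dB

|Γ| = (S − 1)/(S + 1) = (8.03 − 1)/(8.03 + 1) = 7.03/9.03
RL = −20·log₁₀|Γ| = −20·log₁₀(0.779)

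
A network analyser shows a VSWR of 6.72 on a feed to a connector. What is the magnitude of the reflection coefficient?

|Γ| = (S − 1)/(S + 1) = (6.72 − 1)/(6.72 + 1) = 5.72/7.72

|Γ| ≈ 0.741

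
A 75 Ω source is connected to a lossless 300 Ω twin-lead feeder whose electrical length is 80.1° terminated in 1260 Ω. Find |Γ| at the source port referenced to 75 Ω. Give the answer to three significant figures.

|Γ| ≈ 0.315

tan(βl) = 5.73
Z_in = Z_0·(Z_L + jZ_0·tanβl)/(Z_0 + jZ_L·tanβl) = 73.5 − j49.3 Ω
Γ_s = (Z_in − Z_s)/(Z_in + Z_s) = (-1.52 − j49.3)/(148 − j49.3), |Γ_s| = 0.315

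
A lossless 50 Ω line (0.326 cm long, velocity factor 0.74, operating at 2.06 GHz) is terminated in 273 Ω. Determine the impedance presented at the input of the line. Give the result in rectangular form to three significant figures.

λ = v/f = 0.74·c / 2.06 GHz = 0.108 m
βl = 2π·l/λ = 2π × 0.0303 = 10.9°
tan(βl) = tan(10.9°) = 0.192
Z_in = Z_0·(Z_L + jZ_0·tanβl)/(Z_0 + jZ_L·tanβl)
     = 50·(273 + j9.62)/(50 + j52.5)

Z_in ≈ 135 − j132 Ω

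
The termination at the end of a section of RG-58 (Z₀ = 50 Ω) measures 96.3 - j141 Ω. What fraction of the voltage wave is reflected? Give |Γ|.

Γ = (Z_L − Z_0)/(Z_L + Z_0) = (46.3 − j141)/(146.3 − j141)
|Γ| = 148/203

|Γ| ≈ 0.73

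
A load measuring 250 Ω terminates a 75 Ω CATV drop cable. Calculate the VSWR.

Γ = (250 − 75)/(250 + 75) = 0.538
VSWR = (1 + 0.538)/(1 − 0.538)

VSWR ≈ 3.33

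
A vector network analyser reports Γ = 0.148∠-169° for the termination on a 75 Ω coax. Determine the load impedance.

Z_L = Z_0·(1 + Γ)/(1 − Γ) = 75·(0.855 − j0.0282)/(1.15 + j0.0282)

Z_L ≈ 55.9 − j3.23 Ω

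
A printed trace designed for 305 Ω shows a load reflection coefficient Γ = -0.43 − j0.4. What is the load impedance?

Z_L = Z_0·(1 + Γ)/(1 − Γ) = 305·(0.57 − j0.4)/(1.43 + j0.4)

Z_L ≈ 90.6 − j111 Ω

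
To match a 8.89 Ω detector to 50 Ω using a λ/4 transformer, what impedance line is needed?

Z_qwt ≈ 21.1 Ω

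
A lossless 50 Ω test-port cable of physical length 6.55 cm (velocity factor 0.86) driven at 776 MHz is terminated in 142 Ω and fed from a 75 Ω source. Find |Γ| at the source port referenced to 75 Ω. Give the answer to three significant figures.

λ = v/f = 0.86·c / 776 MHz = 0.332 m
βl = 2π·l/λ = 2π × 0.197 = 70.9°
tan(βl) = 2.89
Z_in = Z_0·(Z_L + jZ_0·tanβl)/(Z_0 + jZ_L·tanβl) = 19.4 − j14.9 Ω
Γ_s = (Z_in − Z_s)/(Z_in + Z_s) = (-55.6 − j14.9)/(94.4 − j14.9), |Γ_s| = 0.602

|Γ| ≈ 0.602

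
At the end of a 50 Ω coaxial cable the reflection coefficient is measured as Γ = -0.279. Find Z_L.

Z_L = Z_0·(1 + Γ)/(1 − Γ) = 50·(0.721)/(1.28)

Z_L ≈ 28.2 Ω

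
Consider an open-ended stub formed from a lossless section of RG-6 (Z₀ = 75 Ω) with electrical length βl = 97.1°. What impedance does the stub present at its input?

tan(βl) = -8.03
For an open-ended stub, Z_in = −jZ_0·cot(βl) = −jZ_0/tan(βl)

Z_in ≈ +j9.34 Ω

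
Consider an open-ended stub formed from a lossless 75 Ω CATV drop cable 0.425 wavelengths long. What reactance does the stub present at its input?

βl = 2π × 0.425 = 153°
tan(βl) = -0.51
For an open-ended stub, Z_in = −jZ_0·cot(βl) = −jZ_0/tan(βl)

X_in ≈ 147 Ω (inductive)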